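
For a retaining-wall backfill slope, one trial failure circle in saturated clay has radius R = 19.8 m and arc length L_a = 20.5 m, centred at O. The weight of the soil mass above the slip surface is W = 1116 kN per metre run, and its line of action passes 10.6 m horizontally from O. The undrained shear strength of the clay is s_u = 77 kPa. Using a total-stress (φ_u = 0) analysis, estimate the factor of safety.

FS = 2.64

Taking moments about the centre O, the resisting moment is provided by the undrained shear strength acting along the arc:
M_R = s_u·L_a·R = 77·20.50·19.8 = 31254.3 kN·m/m
M_D = W·d = 1116·10.6 = 11829.6 kN·m/m
FS = M_R / M_D = 31254.3 / 11829.6 = 2.642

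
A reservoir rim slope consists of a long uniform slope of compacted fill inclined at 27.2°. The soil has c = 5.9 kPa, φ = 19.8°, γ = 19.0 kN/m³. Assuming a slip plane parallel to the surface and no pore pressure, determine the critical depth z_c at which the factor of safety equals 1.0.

z_c = 2.55 m

Setting FS = 1.00 in FS = [c + γz cos²β tanφ] / [γz sinβ cosβ] and solving for z:
z = c / [γ cosβ (FS·sinβ − cosβ·tanφ)]
  = 5.9 / [19.0·cos27.2°·(1.00·sin27.2° − cos27.2°·tan19.8°)]
  = 5.9 / [19.0·0.8894·(1.00·0.4571 − 0.8894·0.3600)]
  = 5.9 / 2.3133 = 2.551 m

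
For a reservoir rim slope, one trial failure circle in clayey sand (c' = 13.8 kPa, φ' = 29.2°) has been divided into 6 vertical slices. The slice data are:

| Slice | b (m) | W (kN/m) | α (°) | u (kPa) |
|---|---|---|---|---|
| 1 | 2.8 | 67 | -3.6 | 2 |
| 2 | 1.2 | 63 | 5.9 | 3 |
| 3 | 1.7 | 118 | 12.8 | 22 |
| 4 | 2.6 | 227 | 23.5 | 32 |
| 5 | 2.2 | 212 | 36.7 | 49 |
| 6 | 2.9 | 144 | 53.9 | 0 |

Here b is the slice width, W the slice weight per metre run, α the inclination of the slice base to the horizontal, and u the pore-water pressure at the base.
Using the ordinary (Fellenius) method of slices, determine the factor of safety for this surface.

FS = 1.29

Ordinary method of slices: FS = Σ[c'·Δl_i + (W_i cosα_i − u_i·Δl_i)·tanφ'] / Σ W_i sinα_i, with Δl_i = b_i / cosα_i.
Slice 1: Δl = 2.8/cos(-3.6°) = 2.806 m; N'_1 = 67·cos(-3.6°) − 2·2.806 = 61.3; c'Δl = 38.72; W sinα = -4.2
Slice 2: Δl = 1.2/cos5.9° = 1.206 m; N'_2 = 63·cos5.9° − 3·1.206 = 59.0; c'Δl = 16.65; W sinα = 6.5
Slice 3: Δl = 1.7/cos12.8° = 1.743 m; N'_3 = 118·cos12.8° − 22·1.743 = 76.7; c'Δl = 24.06; W sinα = 26.1
Slice 4: Δl = 2.6/cos23.5° = 2.835 m; N'_4 = 227·cos23.5° − 32·2.835 = 117.4; c'Δl = 39.13; W sinα = 90.5
Slice 5: Δl = 2.2/cos36.7° = 2.744 m; N'_5 = 212·cos36.7° − 49·2.744 = 35.5; c'Δl = 37.87; W sinα = 126.7
Slice 6: Δl = 2.9/cos53.9° = 4.922 m; N'_6 = 144·cos53.9° − 0·4.922 = 84.8; c'Δl = 67.92; W sinα = 116.4
Σc'Δl = 224.3 kN/m; ΣN' = 434.8 kN/m; ΣW sinα = 362.0 kN/m
Resisting = 224.3 + 434.8·tan29.2° = 224.3 + 243.0 = 467.4 kN/m
FS = 467.4 / 362.0 = 1.291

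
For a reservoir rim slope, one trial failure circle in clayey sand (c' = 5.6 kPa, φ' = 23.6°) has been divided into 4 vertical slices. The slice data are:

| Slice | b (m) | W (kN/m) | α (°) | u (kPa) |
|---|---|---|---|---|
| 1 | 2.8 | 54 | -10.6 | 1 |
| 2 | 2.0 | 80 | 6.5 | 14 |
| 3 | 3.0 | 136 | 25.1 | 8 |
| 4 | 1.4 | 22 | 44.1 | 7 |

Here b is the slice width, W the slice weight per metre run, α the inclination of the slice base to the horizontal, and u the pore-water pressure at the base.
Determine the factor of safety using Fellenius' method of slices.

FS = 2.00

Ordinary method of slices: FS = Σ[c'·Δl_i + (W_i cosα_i − u_i·Δl_i)·tanφ'] / Σ W_i sinα_i, with Δl_i = b_i / cosα_i.
Slice 1: Δl = 2.8/cos(-10.6°) = 2.849 m; N'_1 = 54·cos(-10.6°) − 1·2.849 = 50.2; c'Δl = 15.95; W sinα = -9.9
Slice 2: Δl = 2.0/cos6.5° = 2.013 m; N'_2 = 80·cos6.5° − 14·2.013 = 51.3; c'Δl = 11.27; W sinα = 9.1
Slice 3: Δl = 3.0/cos25.1° = 3.313 m; N'_3 = 136·cos25.1° − 8·3.313 = 96.7; c'Δl = 18.55; W sinα = 57.7
Slice 4: Δl = 1.4/cos44.1° = 1.950 m; N'_4 = 22·cos44.1° − 7·1.950 = 2.2; c'Δl = 10.92; W sinα = 15.3
Σc'Δl = 56.7 kN/m; ΣN' = 200.3 kN/m; ΣW sinα = 72.1 kN/m
Resisting = 56.7 + 200.3·tan23.6° = 56.7 + 87.5 = 144.2 kN/m
FS = 144.2 / 72.1 = 2.000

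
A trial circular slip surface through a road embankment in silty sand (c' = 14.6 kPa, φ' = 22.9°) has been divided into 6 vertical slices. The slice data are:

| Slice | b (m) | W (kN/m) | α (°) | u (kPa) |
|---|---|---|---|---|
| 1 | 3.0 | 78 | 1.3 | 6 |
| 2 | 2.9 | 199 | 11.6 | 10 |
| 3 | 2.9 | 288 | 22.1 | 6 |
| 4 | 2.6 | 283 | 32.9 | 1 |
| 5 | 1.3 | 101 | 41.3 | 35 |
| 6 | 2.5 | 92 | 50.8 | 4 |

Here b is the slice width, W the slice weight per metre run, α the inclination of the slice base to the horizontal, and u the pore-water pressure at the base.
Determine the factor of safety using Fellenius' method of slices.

Ordinary method of slices: FS = Σ[c'·Δl_i + (W_i cosα_i − u_i·Δl_i)·tanφ'] / Σ W_i sinα_i, with Δl_i = b_i / cosα_i.
Slice 1: Δl = 3.0/cos1.3° = 3.001 m; N'_1 = 78·cos1.3° − 6·3.001 = 60.0; c'Δl = 43.81; W sinα = 1.8
Slice 2: Δl = 2.9/cos11.6° = 2.960 m; N'_2 = 199·cos11.6° − 10·2.960 = 165.3; c'Δl = 43.22; W sinα = 40.0
Slice 3: Δl = 2.9/cos22.1° = 3.130 m; N'_3 = 288·cos22.1° − 6·3.130 = 248.1; c'Δl = 45.70; W sinα = 108.4
Slice 4: Δl = 2.6/cos32.9° = 3.097 m; N'_4 = 283·cos32.9° − 1·3.097 = 234.5; c'Δl = 45.21; W sinα = 153.7
Slice 5: Δl = 1.3/cos41.3° = 1.730 m; N'_5 = 101·cos41.3° − 35·1.730 = 15.3; c'Δl = 25.26; W sinα = 66.7
Slice 6: Δl = 2.5/cos50.8° = 3.956 m; N'_6 = 92·cos50.8° − 4·3.956 = 42.3; c'Δl = 57.75; W sinα = 71.3
Σc'Δl = 261.0 kN/m; ΣN' = 765.5 kN/m; ΣW sinα = 441.8 kN/m
Resisting = 261.0 + 765.5·tan22.9° = 261.0 + 323.4 = 584.3 kN/m
FS = 584.3 / 441.8 = 1.323

FS = 1.32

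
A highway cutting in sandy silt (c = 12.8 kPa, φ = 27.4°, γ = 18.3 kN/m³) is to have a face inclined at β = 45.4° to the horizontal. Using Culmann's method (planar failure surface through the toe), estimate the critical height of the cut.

H_c = 36.14 m

Culmann's analysis gives the critical failure plane at α_cr = (β + φ)/2 = (45.4 + 27.4)/2 = 36.4°, and the critical height
H_c = (4c/γ) · sinβ cosφ / [1 − cos(β − φ)]
    = (4·12.8/18.3) · sin45.4°·cos27.4° / [1 − cos(18.0°)]
    = 2.798 · 0.7120·0.8878 / [1 − 0.9511]
    = 2.798 · 0.6321 / 0.0489
    = 36.14 m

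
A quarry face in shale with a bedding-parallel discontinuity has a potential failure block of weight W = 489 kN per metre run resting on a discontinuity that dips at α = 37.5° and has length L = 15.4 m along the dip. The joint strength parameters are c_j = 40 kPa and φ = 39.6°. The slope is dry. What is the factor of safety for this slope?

Resolving the block weight along and normal to the plane and applying the Mohr–Coulomb strength on the joint:
N' = W cosα = 489·cos37.5° = 387.9 kN/m
Driving force T = W sinα = 489·sin37.5° = 297.7 kN/m
Resisting force R = c_j·L + N'·tanφ = 40·15.4 + 387.9·tan39.6° = 616.0 + 320.9 = 936.9 kN/m
FS = R / T = 936.9 / 297.7 = 3.147

FS = 3.15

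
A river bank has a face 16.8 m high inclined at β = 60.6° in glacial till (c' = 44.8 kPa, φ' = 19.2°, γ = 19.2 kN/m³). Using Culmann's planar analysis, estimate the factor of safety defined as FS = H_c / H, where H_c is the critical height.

FS = 1.83

H_c = (4c'/γ) · sinβ cosφ' / [1 − cos(β − φ')]
    = (4·44.8/19.2) · sin60.6°·cos19.2° / [1 − cos41.4°]
    = 9.333 · 0.8228 / 0.2499 = 30.73 m
FS = H_c / H = 30.73 / 16.8 = 1.829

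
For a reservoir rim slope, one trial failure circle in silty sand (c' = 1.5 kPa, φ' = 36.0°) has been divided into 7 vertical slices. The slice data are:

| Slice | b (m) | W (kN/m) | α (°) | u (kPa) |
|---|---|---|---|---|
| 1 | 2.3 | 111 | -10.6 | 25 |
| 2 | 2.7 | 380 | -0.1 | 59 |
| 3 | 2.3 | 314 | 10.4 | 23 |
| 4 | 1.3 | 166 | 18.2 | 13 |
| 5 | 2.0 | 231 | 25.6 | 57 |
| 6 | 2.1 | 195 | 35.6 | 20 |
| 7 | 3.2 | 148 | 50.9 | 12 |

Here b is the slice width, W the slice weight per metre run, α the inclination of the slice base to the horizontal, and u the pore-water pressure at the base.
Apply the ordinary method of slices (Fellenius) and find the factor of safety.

FS = 1.62

Ordinary method of slices: FS = Σ[c'·Δl_i + (W_i cosα_i − u_i·Δl_i)·tanφ'] / Σ W_i sinα_i, with Δl_i = b_i / cosα_i.
Slice 1: Δl = 2.3/cos(-10.6°) = 2.340 m; N'_1 = 111·cos(-10.6°) − 25·2.340 = 50.6; c'Δl = 3.51; W sinα = -20.4
Slice 2: Δl = 2.7/cos(-0.1°) = 2.700 m; N'_2 = 380·cos(-0.1°) − 59·2.700 = 220.7; c'Δl = 4.05; W sinα = -0.7
Slice 3: Δl = 2.3/cos10.4° = 2.338 m; N'_3 = 314·cos10.4° − 23·2.338 = 255.1; c'Δl = 3.51; W sinα = 56.7
Slice 4: Δl = 1.3/cos18.2° = 1.368 m; N'_4 = 166·cos18.2° − 13·1.368 = 139.9; c'Δl = 2.05; W sinα = 51.8
Slice 5: Δl = 2.0/cos25.6° = 2.218 m; N'_5 = 231·cos25.6° − 57·2.218 = 81.9; c'Δl = 3.33; W sinα = 99.8
Slice 6: Δl = 2.1/cos35.6° = 2.583 m; N'_6 = 195·cos35.6° − 20·2.583 = 106.9; c'Δl = 3.87; W sinα = 113.5
Slice 7: Δl = 3.2/cos50.9° = 5.074 m; N'_7 = 148·cos50.9° − 12·5.074 = 32.5; c'Δl = 7.61; W sinα = 114.9
Σc'Δl = 27.9 kN/m; ΣN' = 887.5 kN/m; ΣW sinα = 415.6 kN/m
Resisting = 27.9 + 887.5·tan36.0° = 27.9 + 644.8 = 672.8 kN/m
FS = 672.8 / 415.6 = 1.619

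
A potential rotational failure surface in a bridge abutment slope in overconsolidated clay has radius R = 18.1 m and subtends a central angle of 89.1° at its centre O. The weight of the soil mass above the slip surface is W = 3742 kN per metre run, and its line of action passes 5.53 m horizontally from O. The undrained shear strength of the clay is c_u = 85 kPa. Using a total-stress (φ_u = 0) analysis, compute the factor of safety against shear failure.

Taking moments about the centre O, the resisting moment is provided by the undrained shear strength acting along the arc:
Arc length L_a = R·θ = 18.1·(89.1°·π/180) = 18.1·1.5551 = 28.15 m
M_R = c_u·L_a·R = 85·28.15·18.1 = 43304.3 kN·m/m
M_D = W·d = 3742·5.53 = 20693.3 kN·m/m
FS = M_R / M_D = 43304.3 / 20693.3 = 2.093

FS = 2.09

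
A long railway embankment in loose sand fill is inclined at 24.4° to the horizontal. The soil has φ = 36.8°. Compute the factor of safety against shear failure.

FS = 1.65

For a dry cohesionless infinite slope the factor of safety is FS = tanφ / tanβ.
FS = tan36.8° / tan24.4° = 0.7481 / 0.4536 = 1.649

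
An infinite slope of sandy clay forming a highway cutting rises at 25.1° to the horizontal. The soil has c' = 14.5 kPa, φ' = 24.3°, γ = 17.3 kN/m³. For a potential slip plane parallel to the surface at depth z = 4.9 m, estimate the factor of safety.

FS = 1.41

For an infinite slope with a slip plane parallel to the surface (no pore pressure): FS = [c' + γz cos²β tanφ'] / [γz sinβ cosβ].
γz = 17.3·4.9 = 84.77 kN/m²
Numerator = 14.5 + 84.77·cos²25.1°·tan24.3° = 14.5 + 84.77·0.8201·0.4515 = 45.888 kPa
Denominator = 84.77·sin25.1°·cos25.1° = 84.77·0.4242·0.9056 = 32.564 kPa
FS = 45.888 / 32.564 = 1.409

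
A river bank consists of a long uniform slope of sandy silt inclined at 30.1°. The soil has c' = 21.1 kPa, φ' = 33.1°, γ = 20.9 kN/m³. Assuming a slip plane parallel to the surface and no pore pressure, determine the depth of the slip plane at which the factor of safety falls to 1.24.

z = 20.16 m

Setting FS = 1.24 in FS = [c' + γz cos²β tanφ'] / [γz sinβ cosβ] and solving for z:
z = c' / [γ cosβ (FS·sinβ − cosβ·tanφ')]
  = 21.1 / [20.9·cos30.1°·(1.24·sin30.1° − cos30.1°·tan33.1°)]
  = 21.1 / [20.9·0.8652·(1.24·0.5015 − 0.8652·0.6519)]
  = 21.1 / 1.0467 = 20.158 m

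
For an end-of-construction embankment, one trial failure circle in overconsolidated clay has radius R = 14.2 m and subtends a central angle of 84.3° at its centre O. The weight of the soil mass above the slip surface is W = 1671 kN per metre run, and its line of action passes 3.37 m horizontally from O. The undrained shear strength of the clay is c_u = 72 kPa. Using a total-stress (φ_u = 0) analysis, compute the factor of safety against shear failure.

Taking moments about the centre O, the resisting moment is provided by the undrained shear strength acting along the arc:
Arc length L_a = R·θ = 14.2·(84.3°·π/180) = 14.2·1.4713 = 20.89 m
M_R = c_u·L_a·R = 72·20.89·14.2 = 21360.6 kN·m/m
M_D = W·d = 1671·3.37 = 5631.3 kN·m/m
FS = M_R / M_D = 21360.6 / 5631.3 = 3.793

FS = 3.79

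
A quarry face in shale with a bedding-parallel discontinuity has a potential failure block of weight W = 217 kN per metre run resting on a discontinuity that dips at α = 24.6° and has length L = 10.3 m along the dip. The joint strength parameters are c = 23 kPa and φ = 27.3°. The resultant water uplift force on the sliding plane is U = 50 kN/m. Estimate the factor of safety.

FS = 3.46

Resolving the block weight along and normal to the plane and applying the Mohr–Coulomb strength on the joint:
N' = W cosα − U = 217·cos24.6° − 50 = 147.3 kN/m
Driving force T = W sinα = 217·sin24.6° = 90.3 kN/m
Resisting force R = c·L + N'·tanφ = 23·10.3 + 147.3·tan27.3° = 236.9 + 76.0 = 312.9 kN/m
FS = R / T = 312.9 / 90.3 = 3.464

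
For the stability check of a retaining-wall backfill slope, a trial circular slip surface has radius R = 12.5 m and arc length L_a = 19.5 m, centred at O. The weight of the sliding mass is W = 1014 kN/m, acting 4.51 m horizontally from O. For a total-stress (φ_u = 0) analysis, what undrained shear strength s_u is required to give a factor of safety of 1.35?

FS = s_u·L_a·R / (W·d), so s_u = FS·W·d / (L_a·R).
s_u = 1.35·1014·4.51 / (19.50·12.5) = 6173.7 / 243.75 = 25.33 kPa

s_u = 25.3 kPa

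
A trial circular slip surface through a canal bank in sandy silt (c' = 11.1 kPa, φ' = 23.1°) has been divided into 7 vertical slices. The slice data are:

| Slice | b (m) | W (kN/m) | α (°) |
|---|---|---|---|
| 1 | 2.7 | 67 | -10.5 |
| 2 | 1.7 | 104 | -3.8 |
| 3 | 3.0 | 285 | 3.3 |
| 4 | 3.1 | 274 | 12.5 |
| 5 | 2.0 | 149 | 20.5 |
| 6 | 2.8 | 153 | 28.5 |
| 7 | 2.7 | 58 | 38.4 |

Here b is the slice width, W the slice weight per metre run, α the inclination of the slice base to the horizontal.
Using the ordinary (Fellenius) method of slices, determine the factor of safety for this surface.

Ordinary method of slices: FS = Σ[c'·Δl_i + (W_i cosα_i)·tanφ'] / Σ W_i sinα_i, with Δl_i = b_i / cosα_i.
Slice 1: Δl = 2.7/cos(-10.5°) = 2.746 m; N'_1 = 67·cos(-10.5°) = 65.9; c'Δl = 30.48; W sinα = -12.2
Slice 2: Δl = 1.7/cos(-3.8°) = 1.704 m; N'_2 = 104·cos(-3.8°) = 103.8; c'Δl = 18.91; W sinα = -6.9
Slice 3: Δl = 3.0/cos3.3° = 3.005 m; N'_3 = 285·cos3.3° = 284.5; c'Δl = 33.36; W sinα = 16.4
Slice 4: Δl = 3.1/cos12.5° = 3.175 m; N'_4 = 274·cos12.5° = 267.5; c'Δl = 35.25; W sinα = 59.3
Slice 5: Δl = 2.0/cos20.5° = 2.135 m; N'_5 = 149·cos20.5° = 139.6; c'Δl = 23.70; W sinα = 52.2
Slice 6: Δl = 2.8/cos28.5° = 3.186 m; N'_6 = 153·cos28.5° = 134.5; c'Δl = 35.37; W sinα = 73.0
Slice 7: Δl = 2.7/cos38.4° = 3.445 m; N'_7 = 58·cos38.4° = 45.5; c'Δl = 38.24; W sinα = 36.0
Σc'Δl = 215.3 kN/m; ΣN' = 1041.2 kN/m; ΣW sinα = 217.8 kN/m
Resisting = 215.3 + 1041.2·tan23.1° = 215.3 + 444.1 = 659.4 kN/m
FS = 659.4 / 217.8 = 3.027

FS = 3.03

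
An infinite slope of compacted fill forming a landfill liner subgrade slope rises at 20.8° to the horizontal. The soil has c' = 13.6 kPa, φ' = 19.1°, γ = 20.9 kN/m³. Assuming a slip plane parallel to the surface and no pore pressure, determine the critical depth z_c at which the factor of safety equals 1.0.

Setting FS = 1.00 in FS = [c' + γz cos²β tanφ'] / [γz sinβ cosβ] and solving for z:
z = c' / [γ cosβ (FS·sinβ − cosβ·tanφ')]
  = 13.6 / [20.9·cos20.8°·(1.00·sin20.8° − cos20.8°·tan19.1°)]
  = 13.6 / [20.9·0.9348·(1.00·0.3551 − 0.9348·0.3463)]
  = 13.6 / 0.6134 = 22.172 m

z_c = 22.17 m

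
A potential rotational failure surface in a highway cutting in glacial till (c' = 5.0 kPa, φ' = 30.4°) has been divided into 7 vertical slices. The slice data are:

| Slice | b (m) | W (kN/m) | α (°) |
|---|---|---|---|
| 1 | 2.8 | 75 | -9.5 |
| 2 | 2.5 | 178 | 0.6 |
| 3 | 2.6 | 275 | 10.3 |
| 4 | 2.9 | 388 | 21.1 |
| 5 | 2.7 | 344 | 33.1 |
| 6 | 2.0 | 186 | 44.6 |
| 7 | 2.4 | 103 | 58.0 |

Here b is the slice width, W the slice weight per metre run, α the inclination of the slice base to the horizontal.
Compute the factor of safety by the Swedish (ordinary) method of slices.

Ordinary method of slices: FS = Σ[c'·Δl_i + (W_i cosα_i)·tanφ'] / Σ W_i sinα_i, with Δl_i = b_i / cosα_i.
Slice 1: Δl = 2.8/cos(-9.5°) = 2.839 m; N'_1 = 75·cos(-9.5°) = 74.0; c'Δl = 14.19; W sinα = -12.4
Slice 2: Δl = 2.5/cos0.6° = 2.500 m; N'_2 = 178·cos0.6° = 178.0; c'Δl = 12.50; W sinα = 1.9
Slice 3: Δl = 2.6/cos10.3° = 2.643 m; N'_3 = 275·cos10.3° = 270.6; c'Δl = 13.21; W sinα = 49.2
Slice 4: Δl = 2.9/cos21.1° = 3.108 m; N'_4 = 388·cos21.1° = 362.0; c'Δl = 15.54; W sinα = 139.7
Slice 5: Δl = 2.7/cos33.1° = 3.223 m; N'_5 = 344·cos33.1° = 288.2; c'Δl = 16.12; W sinα = 187.9
Slice 6: Δl = 2.0/cos44.6° = 2.809 m; N'_6 = 186·cos44.6° = 132.4; c'Δl = 14.04; W sinα = 130.6
Slice 7: Δl = 2.4/cos58.0° = 4.529 m; N'_7 = 103·cos58.0° = 54.6; c'Δl = 22.64; W sinα = 87.3
Σc'Δl = 108.3 kN/m; ΣN' = 1359.7 kN/m; ΣW sinα = 584.1 kN/m
Resisting = 108.3 + 1359.7·tan30.4° = 108.3 + 797.7 = 906.0 kN/m
FS = 906.0 / 584.1 = 1.551

FS = 1.55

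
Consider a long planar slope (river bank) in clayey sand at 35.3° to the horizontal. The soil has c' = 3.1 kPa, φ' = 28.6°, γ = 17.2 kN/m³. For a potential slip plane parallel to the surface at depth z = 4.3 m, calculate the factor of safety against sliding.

For an infinite slope with a slip plane parallel to the surface (no pore pressure): FS = [c' + γz cos²β tanφ'] / [γz sinβ cosβ].
γz = 17.2·4.3 = 73.96 kN/m²
Numerator = 3.1 + 73.96·cos²35.3°·tan28.6° = 3.1 + 73.96·0.6661·0.5452 = 29.959 kPa
Denominator = 73.96·sin35.3°·cos35.3° = 73.96·0.5779·0.8161 = 34.880 kPa
FS = 29.959 / 34.880 = 0.859

FS = 0.86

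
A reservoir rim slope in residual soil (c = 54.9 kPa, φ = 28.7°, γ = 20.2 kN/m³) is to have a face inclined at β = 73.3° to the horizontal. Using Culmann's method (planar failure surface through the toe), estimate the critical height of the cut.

H_c = 31.72 m

Culmann's analysis gives the critical failure plane at α_cr = (β + φ)/2 = (73.3 + 28.7)/2 = 51.0°, and the critical height
H_c = (4c/γ) · sinβ cosφ / [1 − cos(β − φ)]
    = (4·54.9/20.2) · sin73.3°·cos28.7° / [1 − cos(44.6°)]
    = 10.871 · 0.9578·0.8771 / [1 − 0.7120]
    = 10.871 · 0.8402 / 0.2880
    = 31.72 m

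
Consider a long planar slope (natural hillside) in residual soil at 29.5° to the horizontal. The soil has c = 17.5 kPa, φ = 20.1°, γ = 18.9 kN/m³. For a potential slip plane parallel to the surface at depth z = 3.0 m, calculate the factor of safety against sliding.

For an infinite slope with a slip plane parallel to the surface (no pore pressure): FS = [c + γz cos²β tanφ] / [γz sinβ cosβ].
γz = 18.9·3.0 = 56.70 kN/m²
Numerator = 17.5 + 56.70·cos²29.5°·tan20.1° = 17.5 + 56.70·0.7575·0.3659 = 33.218 kPa
Denominator = 56.70·sin29.5°·cos29.5° = 56.70·0.4924·0.8704 = 24.301 kPa
FS = 33.218 / 24.301 = 1.367

FS = 1.37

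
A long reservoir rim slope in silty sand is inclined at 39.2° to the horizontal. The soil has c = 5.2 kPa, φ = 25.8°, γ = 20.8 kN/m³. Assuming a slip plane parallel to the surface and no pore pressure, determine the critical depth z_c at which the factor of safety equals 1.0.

Setting FS = 1.00 in FS = [c + γz cos²β tanφ] / [γz sinβ cosβ] and solving for z:
z = c / [γ cosβ (FS·sinβ − cosβ·tanφ)]
  = 5.2 / [20.8·cos39.2°·(1.00·sin39.2° − cos39.2°·tan25.8°)]
  = 5.2 / [20.8·0.7749·(1.00·0.6320 − 0.7749·0.4834)]
  = 5.2 / 4.1491 = 1.253 m

z_c = 1.25 m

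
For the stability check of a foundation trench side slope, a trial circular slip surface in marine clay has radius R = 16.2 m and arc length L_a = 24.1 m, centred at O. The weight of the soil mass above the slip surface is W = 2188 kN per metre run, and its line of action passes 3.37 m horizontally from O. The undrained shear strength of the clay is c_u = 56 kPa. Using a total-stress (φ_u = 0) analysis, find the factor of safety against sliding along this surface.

FS = 2.97

Taking moments about the centre O, the resisting moment is provided by the undrained shear strength acting along the arc:
M_R = c_u·L_a·R = 56·24.10·16.2 = 21863.5 kN·m/m
M_D = W·d = 2188·3.37 = 7373.6 kN·m/m
FS = M_R / M_D = 21863.5 / 7373.6 = 2.965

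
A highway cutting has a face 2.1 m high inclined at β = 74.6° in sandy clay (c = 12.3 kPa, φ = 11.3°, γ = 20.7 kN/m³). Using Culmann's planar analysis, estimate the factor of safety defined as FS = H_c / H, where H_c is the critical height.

FS = 1.94

H_c = (4c/γ) · sinβ cosφ / [1 − cos(β − φ)]
    = (4·12.3/20.7) · sin74.6°·cos11.3° / [1 − cos63.3°]
    = 2.377 · 0.9454 / 0.5507 = 4.08 m
FS = H_c / H = 4.08 / 2.1 = 1.943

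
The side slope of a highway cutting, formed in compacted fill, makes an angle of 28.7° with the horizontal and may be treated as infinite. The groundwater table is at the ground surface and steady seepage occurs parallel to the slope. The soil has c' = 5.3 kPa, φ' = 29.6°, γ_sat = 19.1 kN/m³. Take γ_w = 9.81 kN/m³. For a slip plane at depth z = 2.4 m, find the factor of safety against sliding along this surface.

FS = 0.78

With seepage parallel to the slope and the water table at the surface, the effective normal stress on the slip plane uses the buoyant unit weight γ' = γ_sat − γ_w while the driving shear stress uses γ_sat:
FS = [c' + γ' z cos²β tanφ'] / [γ_sat z sinβ cosβ]
γ' = 19.1 − 9.81 = 9.29 kN/m³
Numerator = 5.3 + 9.29·2.4·cos²28.7°·tan29.6° = 5.3 + 9.29·2.4·0.7694·0.5681 = 15.045 kPa
Denominator = 19.1·2.4·sin28.7°·cos28.7° = 19.1·2.4·0.4802·0.8771 = 19.309 kPa
FS = 15.045 / 19.309 = 0.779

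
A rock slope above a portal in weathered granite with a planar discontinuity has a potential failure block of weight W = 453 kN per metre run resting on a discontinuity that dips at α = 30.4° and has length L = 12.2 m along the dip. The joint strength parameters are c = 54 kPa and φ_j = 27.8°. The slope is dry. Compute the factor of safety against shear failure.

FS = 3.77

Resolving the block weight along and normal to the plane and applying the Mohr–Coulomb strength on the joint:
N' = W cosα = 453·cos30.4° = 390.7 kN/m
Driving force T = W sinα = 453·sin30.4° = 229.2 kN/m
Resisting force R = c·L + N'·tanφ_j = 54·12.2 + 390.7·tan27.8° = 658.8 + 206.0 = 864.8 kN/m
FS = R / T = 864.8 / 229.2 = 3.773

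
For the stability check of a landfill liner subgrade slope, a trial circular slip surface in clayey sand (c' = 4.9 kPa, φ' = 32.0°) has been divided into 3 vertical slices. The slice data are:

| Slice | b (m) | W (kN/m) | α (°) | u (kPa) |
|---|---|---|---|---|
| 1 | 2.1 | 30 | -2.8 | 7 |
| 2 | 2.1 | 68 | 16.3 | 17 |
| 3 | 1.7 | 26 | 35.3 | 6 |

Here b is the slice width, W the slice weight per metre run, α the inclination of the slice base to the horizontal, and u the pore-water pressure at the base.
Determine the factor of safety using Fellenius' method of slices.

FS = 1.95

Ordinary method of slices: FS = Σ[c'·Δl_i + (W_i cosα_i − u_i·Δl_i)·tanφ'] / Σ W_i sinα_i, with Δl_i = b_i / cosα_i.
Slice 1: Δl = 2.1/cos(-2.8°) = 2.103 m; N'_1 = 30·cos(-2.8°) − 7·2.103 = 15.2; c'Δl = 10.30; W sinα = -1.5
Slice 2: Δl = 2.1/cos16.3° = 2.188 m; N'_2 = 68·cos16.3° − 17·2.188 = 28.1; c'Δl = 10.72; W sinα = 19.1
Slice 3: Δl = 1.7/cos35.3° = 2.083 m; N'_3 = 26·cos35.3° − 6·2.083 = 8.7; c'Δl = 10.21; W sinα = 15.0
Σc'Δl = 31.2 kN/m; ΣN' = 52.0 kN/m; ΣW sinα = 32.6 kN/m
Resisting = 31.2 + 52.0·tan32.0° = 31.2 + 32.5 = 63.7 kN/m
FS = 63.7 / 32.6 = 1.953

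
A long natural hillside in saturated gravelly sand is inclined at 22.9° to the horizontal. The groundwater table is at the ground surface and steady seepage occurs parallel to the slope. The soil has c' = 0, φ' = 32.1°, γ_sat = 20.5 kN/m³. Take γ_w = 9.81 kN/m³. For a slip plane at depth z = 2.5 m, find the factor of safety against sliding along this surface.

With seepage parallel to the slope and the water table at the surface, the effective normal stress on the slip plane uses the buoyant unit weight γ' = γ_sat − γ_w while the driving shear stress uses γ_sat:
FS = [c' + γ' z cos²β tanφ'] / [γ_sat z sinβ cosβ]
(For c' = 0 this reduces to FS = (γ'/γ_sat)·tanφ'/tanβ.)
γ' = 20.5 − 9.81 = 10.69 kN/m³
Numerator = 0.0 + 10.69·2.5·cos²22.9°·tan32.1° = 0.0 + 10.69·2.5·0.8486·0.6273 = 14.226 kPa
Denominator = 20.5·2.5·sin22.9°·cos22.9° = 20.5·2.5·0.3891·0.9212 = 18.371 kPa
FS = 14.226 / 18.371 = 0.774

FS = 0.77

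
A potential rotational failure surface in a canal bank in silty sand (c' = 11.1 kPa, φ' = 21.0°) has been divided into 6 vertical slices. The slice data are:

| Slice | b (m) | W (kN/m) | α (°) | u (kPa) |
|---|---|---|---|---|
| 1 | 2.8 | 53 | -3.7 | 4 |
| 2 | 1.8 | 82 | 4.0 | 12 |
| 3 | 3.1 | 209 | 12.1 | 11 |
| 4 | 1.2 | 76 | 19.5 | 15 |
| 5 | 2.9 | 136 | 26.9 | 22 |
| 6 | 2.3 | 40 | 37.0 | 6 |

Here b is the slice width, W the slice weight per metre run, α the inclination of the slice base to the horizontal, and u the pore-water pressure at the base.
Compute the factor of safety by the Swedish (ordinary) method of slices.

Ordinary method of slices: FS = Σ[c'·Δl_i + (W_i cosα_i − u_i·Δl_i)·tanφ'] / Σ W_i sinα_i, with Δl_i = b_i / cosα_i.
Slice 1: Δl = 2.8/cos(-3.7°) = 2.806 m; N'_1 = 53·cos(-3.7°) − 4·2.806 = 41.7; c'Δl = 31.14; W sinα = -3.4
Slice 2: Δl = 1.8/cos4.0° = 1.804 m; N'_2 = 82·cos4.0° − 12·1.804 = 60.1; c'Δl = 20.03; W sinα = 5.7
Slice 3: Δl = 3.1/cos12.1° = 3.170 m; N'_3 = 209·cos12.1° − 11·3.170 = 169.5; c'Δl = 35.19; W sinα = 43.8
Slice 4: Δl = 1.2/cos19.5° = 1.273 m; N'_4 = 76·cos19.5° − 15·1.273 = 52.5; c'Δl = 14.13; W sinα = 25.4
Slice 5: Δl = 2.9/cos26.9° = 3.252 m; N'_5 = 136·cos26.9° − 22·3.252 = 49.7; c'Δl = 36.10; W sinα = 61.5
Slice 6: Δl = 2.3/cos37.0° = 2.880 m; N'_6 = 40·cos37.0° − 6·2.880 = 14.7; c'Δl = 31.97; W sinα = 24.1
Σc'Δl = 168.6 kN/m; ΣN' = 388.3 kN/m; ΣW sinα = 157.1 kN/m
Resisting = 168.6 + 388.3·tan21.0° = 168.6 + 149.0 = 317.6 kN/m
FS = 317.6 / 157.1 = 2.022

FS = 2.02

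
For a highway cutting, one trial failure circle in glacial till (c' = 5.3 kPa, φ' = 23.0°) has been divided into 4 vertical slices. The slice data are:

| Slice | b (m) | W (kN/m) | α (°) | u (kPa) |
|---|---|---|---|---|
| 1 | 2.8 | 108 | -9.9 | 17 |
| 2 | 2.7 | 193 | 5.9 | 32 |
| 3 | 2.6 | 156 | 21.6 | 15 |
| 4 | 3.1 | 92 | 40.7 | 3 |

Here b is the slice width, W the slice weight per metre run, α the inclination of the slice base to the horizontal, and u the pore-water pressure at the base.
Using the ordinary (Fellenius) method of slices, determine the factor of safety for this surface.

Ordinary method of slices: FS = Σ[c'·Δl_i + (W_i cosα_i − u_i·Δl_i)·tanφ'] / Σ W_i sinα_i, with Δl_i = b_i / cosα_i.
Slice 1: Δl = 2.8/cos(-9.9°) = 2.842 m; N'_1 = 108·cos(-9.9°) − 17·2.842 = 58.1; c'Δl = 15.06; W sinα = -18.6
Slice 2: Δl = 2.7/cos5.9° = 2.714 m; N'_2 = 193·cos5.9° − 32·2.714 = 105.1; c'Δl = 14.39; W sinα = 19.8
Slice 3: Δl = 2.6/cos21.6° = 2.796 m; N'_3 = 156·cos21.6° − 15·2.796 = 103.1; c'Δl = 14.82; W sinα = 57.4
Slice 4: Δl = 3.1/cos40.7° = 4.089 m; N'_4 = 92·cos40.7° − 3·4.089 = 57.5; c'Δl = 21.67; W sinα = 60.0
Σc'Δl = 65.9 kN/m; ΣN' = 323.8 kN/m; ΣW sinα = 118.7 kN/m
Resisting = 65.9 + 323.8·tan23.0° = 65.9 + 137.4 = 203.4 kN/m
FS = 203.4 / 118.7 = 1.713

FS = 1.71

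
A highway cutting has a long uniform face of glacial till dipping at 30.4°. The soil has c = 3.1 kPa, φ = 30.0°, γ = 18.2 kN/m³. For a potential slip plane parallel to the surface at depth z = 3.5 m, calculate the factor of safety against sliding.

For an infinite slope with a slip plane parallel to the surface (no pore pressure): FS = [c + γz cos²β tanφ] / [γz sinβ cosβ].
γz = 18.2·3.5 = 63.70 kN/m²
Numerator = 3.1 + 63.70·cos²30.4°·tan30.0° = 3.1 + 63.70·0.7439·0.5774 = 30.460 kPa
Denominator = 63.70·sin30.4°·cos30.4° = 63.70·0.5060·0.8625 = 27.803 kPa
FS = 30.460 / 27.803 = 1.096

FS = 1.10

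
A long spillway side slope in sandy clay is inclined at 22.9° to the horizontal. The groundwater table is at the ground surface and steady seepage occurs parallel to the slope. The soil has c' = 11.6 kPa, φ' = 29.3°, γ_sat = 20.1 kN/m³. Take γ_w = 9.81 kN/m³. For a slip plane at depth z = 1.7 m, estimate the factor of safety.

FS = 1.63

With seepage parallel to the slope and the water table at the surface, the effective normal stress on the slip plane uses the buoyant unit weight γ' = γ_sat − γ_w while the driving shear stress uses γ_sat:
FS = [c' + γ' z cos²β tanφ'] / [γ_sat z sinβ cosβ]
γ' = 20.1 − 9.81 = 10.29 kN/m³
Numerator = 11.6 + 10.29·1.7·cos²22.9°·tan29.3° = 11.6 + 10.29·1.7·0.8486·0.5612 = 19.930 kPa
Denominator = 20.1·1.7·sin22.9°·cos22.9° = 20.1·1.7·0.3891·0.9212 = 12.248 kPa
FS = 19.930 / 12.248 = 1.627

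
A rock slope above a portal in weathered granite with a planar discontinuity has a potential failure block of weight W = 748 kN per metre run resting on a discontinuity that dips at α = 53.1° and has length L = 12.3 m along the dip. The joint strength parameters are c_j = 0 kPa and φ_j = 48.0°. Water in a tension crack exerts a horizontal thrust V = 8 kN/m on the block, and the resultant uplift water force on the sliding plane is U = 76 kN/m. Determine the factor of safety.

Resolving the block weight along and normal to the plane and applying the Mohr–Coulomb strength on the joint:
N' = W cosα − U − V sinα = 748·cos53.1° − 76 − 8·sin53.1° = 366.7 kN/m
Driving force T = W sinα + V cosα = 748·sin53.1° + 8·cos53.1° = 603.0 kN/m
Resisting force R = c_j·L + N'·tanφ_j = 0·12.3 + 366.7·tan48.0° = 0.0 + 407.3 = 407.3 kN/m
FS = R / T = 407.3 / 603.0 = 0.675

FS = 0.68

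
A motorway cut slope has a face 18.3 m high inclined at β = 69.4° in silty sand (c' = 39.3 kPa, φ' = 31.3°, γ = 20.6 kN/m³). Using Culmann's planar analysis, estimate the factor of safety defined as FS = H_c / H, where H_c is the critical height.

H_c = (4c'/γ) · sinβ cosφ' / [1 − cos(β − φ')]
    = (4·39.3/20.6) · sin69.4°·cos31.3° / [1 − cos38.1°]
    = 7.631 · 0.7998 / 0.2131 = 28.65 m
FS = H_c / H = 28.65 / 18.3 = 1.565

FS = 1.57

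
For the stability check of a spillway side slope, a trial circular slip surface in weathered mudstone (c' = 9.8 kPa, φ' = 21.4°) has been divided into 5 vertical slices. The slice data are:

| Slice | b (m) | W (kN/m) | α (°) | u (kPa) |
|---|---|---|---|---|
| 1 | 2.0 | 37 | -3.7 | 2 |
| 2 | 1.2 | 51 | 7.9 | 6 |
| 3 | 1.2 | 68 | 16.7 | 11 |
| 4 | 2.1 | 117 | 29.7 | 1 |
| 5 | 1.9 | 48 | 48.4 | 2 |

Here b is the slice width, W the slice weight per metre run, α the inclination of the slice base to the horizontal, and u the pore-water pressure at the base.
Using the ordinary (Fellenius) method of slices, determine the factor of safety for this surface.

Ordinary method of slices: FS = Σ[c'·Δl_i + (W_i cosα_i − u_i·Δl_i)·tanφ'] / Σ W_i sinα_i, with Δl_i = b_i / cosα_i.
Slice 1: Δl = 2.0/cos(-3.7°) = 2.004 m; N'_1 = 37·cos(-3.7°) − 2·2.004 = 32.9; c'Δl = 19.64; W sinα = -2.4
Slice 2: Δl = 1.2/cos7.9° = 1.211 m; N'_2 = 51·cos7.9° − 6·1.211 = 43.2; c'Δl = 11.87; W sinα = 7.0
Slice 3: Δl = 1.2/cos16.7° = 1.253 m; N'_3 = 68·cos16.7° − 11·1.253 = 51.4; c'Δl = 12.28; W sinα = 19.5
Slice 4: Δl = 2.1/cos29.7° = 2.418 m; N'_4 = 117·cos29.7° − 1·2.418 = 99.2; c'Δl = 23.69; W sinα = 58.0
Slice 5: Δl = 1.9/cos48.4° = 2.862 m; N'_5 = 48·cos48.4° − 2·2.862 = 26.1; c'Δl = 28.05; W sinα = 35.9
Σc'Δl = 95.5 kN/m; ΣN' = 252.9 kN/m; ΣW sinα = 118.0 kN/m
Resisting = 95.5 + 252.9·tan21.4° = 95.5 + 99.1 = 194.6 kN/m
FS = 194.6 / 118.0 = 1.649

FS = 1.65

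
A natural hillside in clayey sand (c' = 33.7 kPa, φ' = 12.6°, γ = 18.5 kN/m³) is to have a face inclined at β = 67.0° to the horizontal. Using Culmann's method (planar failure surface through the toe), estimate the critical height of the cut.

H_c = 15.66 m

Culmann's analysis gives the critical failure plane at α_cr = (β + φ')/2 = (67.0 + 12.6)/2 = 39.8°, and the critical height
H_c = (4c'/γ) · sinβ cosφ' / [1 − cos(β − φ')]
    = (4·33.7/18.5) · sin67.0°·cos12.6° / [1 − cos(54.4°)]
    = 7.286 · 0.9205·0.9759 / [1 − 0.5821]
    = 7.286 · 0.8983 / 0.4179
    = 15.66 m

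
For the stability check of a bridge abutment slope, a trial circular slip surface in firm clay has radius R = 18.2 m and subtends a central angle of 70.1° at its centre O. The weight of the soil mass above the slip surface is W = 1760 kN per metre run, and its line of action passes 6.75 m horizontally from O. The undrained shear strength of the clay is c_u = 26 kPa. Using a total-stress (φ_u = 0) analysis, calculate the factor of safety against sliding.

FS = 0.89

Taking moments about the centre O, the resisting moment is provided by the undrained shear strength acting along the arc:
Arc length L_a = R·θ = 18.2·(70.1°·π/180) = 18.2·1.2235 = 22.27 m
M_R = c_u·L_a·R = 26·22.27·18.2 = 10536.9 kN·m/m
M_D = W·d = 1760·6.75 = 11880.0 kN·m/m
FS = M_R / M_D = 10536.9 / 11880.0 = 0.887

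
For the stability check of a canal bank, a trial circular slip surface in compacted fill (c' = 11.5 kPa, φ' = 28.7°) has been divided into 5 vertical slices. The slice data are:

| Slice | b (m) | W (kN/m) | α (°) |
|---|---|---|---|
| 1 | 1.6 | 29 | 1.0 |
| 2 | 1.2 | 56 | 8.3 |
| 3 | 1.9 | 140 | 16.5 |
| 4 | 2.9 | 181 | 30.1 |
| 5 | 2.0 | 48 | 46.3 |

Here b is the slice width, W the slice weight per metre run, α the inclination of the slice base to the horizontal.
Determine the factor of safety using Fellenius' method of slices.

FS = 2.02

Ordinary method of slices: FS = Σ[c'·Δl_i + (W_i cosα_i)·tanφ'] / Σ W_i sinα_i, with Δl_i = b_i / cosα_i.
Slice 1: Δl = 1.6/cos1.0° = 1.600 m; N'_1 = 29·cos1.0° = 29.0; c'Δl = 18.40; W sinα = 0.5
Slice 2: Δl = 1.2/cos8.3° = 1.213 m; N'_2 = 56·cos8.3° = 55.4; c'Δl = 13.95; W sinα = 8.1
Slice 3: Δl = 1.9/cos16.5° = 1.982 m; N'_3 = 140·cos16.5° = 134.2; c'Δl = 22.79; W sinα = 39.8
Slice 4: Δl = 2.9/cos30.1° = 3.352 m; N'_4 = 181·cos30.1° = 156.6; c'Δl = 38.55; W sinα = 90.8
Slice 5: Δl = 2.0/cos46.3° = 2.895 m; N'_5 = 48·cos46.3° = 33.2; c'Δl = 33.29; W sinα = 34.7
Σc'Δl = 127.0 kN/m; ΣN' = 408.4 kN/m; ΣW sinα = 173.8 kN/m
Resisting = 127.0 + 408.4·tan28.7° = 127.0 + 223.6 = 350.6 kN/m
FS = 350.6 / 173.8 = 2.017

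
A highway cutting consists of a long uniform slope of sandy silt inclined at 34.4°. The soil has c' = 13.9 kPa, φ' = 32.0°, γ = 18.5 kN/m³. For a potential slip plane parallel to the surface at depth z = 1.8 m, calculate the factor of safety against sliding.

FS = 1.81

For an infinite slope with a slip plane parallel to the surface (no pore pressure): FS = [c' + γz cos²β tanφ'] / [γz sinβ cosβ].
γz = 18.5·1.8 = 33.30 kN/m²
Numerator = 13.9 + 33.30·cos²34.4°·tan32.0° = 13.9 + 33.30·0.6808·0.6249 = 28.066 kPa
Denominator = 33.30·sin34.4°·cos34.4° = 33.30·0.5650·0.8251 = 15.523 kPa
FS = 28.066 / 15.523 = 1.808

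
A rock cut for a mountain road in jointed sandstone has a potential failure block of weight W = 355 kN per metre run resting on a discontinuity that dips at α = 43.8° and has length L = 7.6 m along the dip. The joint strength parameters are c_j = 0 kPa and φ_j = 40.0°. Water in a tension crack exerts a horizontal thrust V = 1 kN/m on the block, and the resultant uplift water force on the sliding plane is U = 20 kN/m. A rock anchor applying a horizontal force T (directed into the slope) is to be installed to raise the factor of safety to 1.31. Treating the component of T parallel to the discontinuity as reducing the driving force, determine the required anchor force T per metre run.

Resolving forces along and normal to the sliding plane, with the horizontal anchor force T adding T·sinα to the effective normal force and T·cosα acting up the plane against the driving force:
FS = [c_jL + (W cosα − U − V sinα + T sinα) tanφ_j] / [W sinα + V cosα − T cosα]
Without the anchor: N' = 235.5 kN/m, driving T_d = 246.4 kN/m, resisting R = 0·7.6 + 235.5·tan40.0° = 197.6 kN/m, FS = 0.80.
Setting FS = 1.31 and solving for T:
1.31·(246.4 − T cos43.8°) = 197.6 + T sin43.8°·tan40.0°
T·(sin43.8°·tan40.0° + 1.31·cos43.8°) = 1.31·246.4 − 197.6
T·(0.6921·0.8391 + 1.31·0.7218) = 322.8 − 197.6 = 125.2
T·1.5263 = 125.2
T = 82.0 kN/m

T = 82 kN/m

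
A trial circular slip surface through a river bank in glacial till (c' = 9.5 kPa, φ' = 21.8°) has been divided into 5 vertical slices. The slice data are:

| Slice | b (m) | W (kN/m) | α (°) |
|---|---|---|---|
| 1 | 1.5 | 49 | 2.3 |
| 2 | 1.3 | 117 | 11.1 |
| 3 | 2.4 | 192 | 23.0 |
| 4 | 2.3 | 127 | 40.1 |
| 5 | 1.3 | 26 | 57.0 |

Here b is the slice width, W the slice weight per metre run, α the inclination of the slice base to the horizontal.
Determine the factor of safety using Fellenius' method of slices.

FS = 1.40

Ordinary method of slices: FS = Σ[c'·Δl_i + (W_i cosα_i)·tanφ'] / Σ W_i sinα_i, with Δl_i = b_i / cosα_i.
Slice 1: Δl = 1.5/cos2.3° = 1.501 m; N'_1 = 49·cos2.3° = 49.0; c'Δl = 14.26; W sinα = 2.0
Slice 2: Δl = 1.3/cos11.1° = 1.325 m; N'_2 = 117·cos11.1° = 114.8; c'Δl = 12.59; W sinα = 22.5
Slice 3: Δl = 2.4/cos23.0° = 2.607 m; N'_3 = 192·cos23.0° = 176.7; c'Δl = 24.77; W sinα = 75.0
Slice 4: Δl = 2.3/cos40.1° = 3.007 m; N'_4 = 127·cos40.1° = 97.1; c'Δl = 28.57; W sinα = 81.8
Slice 5: Δl = 1.3/cos57.0° = 2.387 m; N'_5 = 26·cos57.0° = 14.2; c'Δl = 22.68; W sinα = 21.8
Σc'Δl = 102.9 kN/m; ΣN' = 451.8 kN/m; ΣW sinα = 203.1 kN/m
Resisting = 102.9 + 451.8·tan21.8° = 102.9 + 180.7 = 283.6 kN/m
FS = 283.6 / 203.1 = 1.396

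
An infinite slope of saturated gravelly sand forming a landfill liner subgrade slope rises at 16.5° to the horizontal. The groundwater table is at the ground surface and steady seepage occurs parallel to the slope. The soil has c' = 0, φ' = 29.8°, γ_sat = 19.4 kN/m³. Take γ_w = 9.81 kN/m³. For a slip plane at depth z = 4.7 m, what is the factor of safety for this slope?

With seepage parallel to the slope and the water table at the surface, the effective normal stress on the slip plane uses the buoyant unit weight γ' = γ_sat − γ_w while the driving shear stress uses γ_sat:
FS = [c' + γ' z cos²β tanφ'] / [γ_sat z sinβ cosβ]
(For c' = 0 this reduces to FS = (γ'/γ_sat)·tanφ'/tanβ.)
γ' = 19.4 − 9.81 = 9.59 kN/m³
Numerator = 0.0 + 9.59·4.7·cos²16.5°·tan29.8° = 0.0 + 9.59·4.7·0.9193·0.5727 = 23.731 kPa
Denominator = 19.4·4.7·sin16.5°·cos16.5° = 19.4·4.7·0.2840·0.9588 = 24.830 kPa
FS = 23.731 / 24.830 = 0.956

FS = 0.96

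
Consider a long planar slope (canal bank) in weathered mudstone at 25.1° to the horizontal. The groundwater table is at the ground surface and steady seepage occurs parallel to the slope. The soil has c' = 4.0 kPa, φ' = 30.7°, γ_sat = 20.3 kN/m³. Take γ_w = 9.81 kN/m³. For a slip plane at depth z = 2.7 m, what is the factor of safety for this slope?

FS = 0.84

With seepage parallel to the slope and the water table at the surface, the effective normal stress on the slip plane uses the buoyant unit weight γ' = γ_sat − γ_w while the driving shear stress uses γ_sat:
FS = [c' + γ' z cos²β tanφ'] / [γ_sat z sinβ cosβ]
γ' = 20.3 − 9.81 = 10.49 kN/m³
Numerator = 4.0 + 10.49·2.7·cos²25.1°·tan30.7° = 4.0 + 10.49·2.7·0.8201·0.5938 = 17.791 kPa
Denominator = 20.3·2.7·sin25.1°·cos25.1° = 20.3·2.7·0.4242·0.9056 = 21.055 kPa
FS = 17.791 / 21.055 = 0.845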